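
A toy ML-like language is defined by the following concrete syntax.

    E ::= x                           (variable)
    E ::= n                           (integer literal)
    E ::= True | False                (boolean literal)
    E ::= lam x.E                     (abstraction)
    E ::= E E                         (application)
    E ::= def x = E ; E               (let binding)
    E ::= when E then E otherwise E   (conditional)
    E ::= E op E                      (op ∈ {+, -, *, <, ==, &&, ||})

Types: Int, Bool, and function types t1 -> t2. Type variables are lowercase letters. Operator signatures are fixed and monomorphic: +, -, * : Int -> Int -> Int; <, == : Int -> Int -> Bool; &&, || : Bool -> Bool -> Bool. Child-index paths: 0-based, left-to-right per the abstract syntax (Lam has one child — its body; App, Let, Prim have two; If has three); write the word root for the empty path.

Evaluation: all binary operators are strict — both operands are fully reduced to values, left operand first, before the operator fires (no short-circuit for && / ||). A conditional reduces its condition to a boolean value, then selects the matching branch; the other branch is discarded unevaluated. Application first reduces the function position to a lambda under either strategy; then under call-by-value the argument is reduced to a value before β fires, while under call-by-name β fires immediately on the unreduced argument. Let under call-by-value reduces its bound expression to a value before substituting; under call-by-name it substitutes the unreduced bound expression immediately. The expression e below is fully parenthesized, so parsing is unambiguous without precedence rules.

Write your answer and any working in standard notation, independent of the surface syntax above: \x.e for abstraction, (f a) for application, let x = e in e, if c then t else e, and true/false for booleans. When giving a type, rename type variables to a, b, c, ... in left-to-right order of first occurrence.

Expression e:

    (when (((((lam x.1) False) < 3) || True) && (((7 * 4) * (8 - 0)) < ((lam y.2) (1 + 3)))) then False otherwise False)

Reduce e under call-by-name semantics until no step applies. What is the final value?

Answer: false

Trace:
step 0: (if (((((\x.1) false) < 3) || true) && (((7 * 4) * (8 - 0)) < ((\y.2) (1 + 3)))) then false else false)
step 1: [beta@0.0.0.0] (if (((1 < 3) || true) && (((7 * 4) * (8 - 0)) < ((\y.2) (1 + 3)))) then false else false)
step 2: [delta@0.0.0] (if ((true || true) && (((7 * 4) * (8 - 0)) < ((\y.2) (1 + 3)))) then false else false)
step 3: [delta@0.0] (if (true && (((7 * 4) * (8 - 0)) < ((\y.2) (1 + 3)))) then false else false)
step 4: [delta@0.1.0.0] (if (true && ((28 * (8 - 0)) < ((\y.2) (1 + 3)))) then false else false)
step 5: [delta@0.1.0.1] (if (true && ((28 * 8) < ((\y.2) (1 + 3)))) then false else false)
step 6: [delta@0.1.0] (if (true && (224 < ((\y.2) (1 + 3)))) then false else false)
step 7: [beta@0.1.1] (if (true && (224 < 2)) then false else false)
step 8: [delta@0.1] (if (true && false) then false else false)
step 9: [delta@0] (if false then false else false)
step 10: [if@root] false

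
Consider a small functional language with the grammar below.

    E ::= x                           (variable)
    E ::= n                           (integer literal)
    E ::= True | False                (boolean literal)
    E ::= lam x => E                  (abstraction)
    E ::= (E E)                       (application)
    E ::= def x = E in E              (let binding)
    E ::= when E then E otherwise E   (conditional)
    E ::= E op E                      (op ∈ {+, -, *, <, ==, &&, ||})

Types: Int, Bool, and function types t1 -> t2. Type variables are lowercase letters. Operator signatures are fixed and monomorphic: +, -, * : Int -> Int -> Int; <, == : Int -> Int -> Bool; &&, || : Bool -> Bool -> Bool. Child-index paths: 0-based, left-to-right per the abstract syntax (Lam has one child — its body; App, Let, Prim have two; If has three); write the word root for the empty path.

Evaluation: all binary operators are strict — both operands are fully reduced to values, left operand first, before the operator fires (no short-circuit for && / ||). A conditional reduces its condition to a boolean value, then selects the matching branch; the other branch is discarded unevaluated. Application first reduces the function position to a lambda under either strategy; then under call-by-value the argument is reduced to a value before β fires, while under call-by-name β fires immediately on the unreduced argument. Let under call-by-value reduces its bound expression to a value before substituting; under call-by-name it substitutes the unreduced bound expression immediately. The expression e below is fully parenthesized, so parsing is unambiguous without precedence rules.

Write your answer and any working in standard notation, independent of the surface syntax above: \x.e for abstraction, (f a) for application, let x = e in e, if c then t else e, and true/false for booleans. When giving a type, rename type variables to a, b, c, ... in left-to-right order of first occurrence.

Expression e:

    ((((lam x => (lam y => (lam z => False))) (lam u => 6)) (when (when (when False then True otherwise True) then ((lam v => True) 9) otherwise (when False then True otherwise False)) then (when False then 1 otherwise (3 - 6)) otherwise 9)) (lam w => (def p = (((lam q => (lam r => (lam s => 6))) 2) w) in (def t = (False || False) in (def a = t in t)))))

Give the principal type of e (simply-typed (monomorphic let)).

Working:
\z._ : c -> Bool
\y._ : b -> c -> Bool
\x._ : a -> b -> c -> Bool
\u._ : d -> Int
  unify a -> b -> c -> Bool ~ (d -> Int) -> e
  unify a ~ d -> Int
  unify b -> c -> Bool ~ e
_ _ : b -> c -> Bool
  unify Bool ~ Bool
  unify Bool ~ Bool
  unify Bool ~ Bool
\v._ : f -> Bool
  unify f -> Bool ~ Int -> g
  unify f ~ Int
  unify Bool ~ g
_ _ : Bool
  unify Bool ~ Bool
  unify Bool ~ Bool
  unify Bool ~ Bool
  unify Bool ~ Bool
  unify Bool ~ Bool
  unify Int ~ Int
  unify Int ~ Int
  unify Int ~ Int
  unify Int ~ Int
  unify b -> c -> Bool ~ Int -> h
  unify b ~ Int
  unify c -> Bool ~ h
_ _ : c -> Bool
\s._ : l -> Int
\r._ : k -> l -> Int
\q._ : j -> k -> l -> Int
  unify j -> k -> l -> Int ~ Int -> m
  unify j ~ Int
  unify k -> l -> Int ~ m
_ _ : k -> l -> Int
w : i
  unify k -> l -> Int ~ i -> n
  unify k ~ i
  unify l -> Int ~ n
_ _ : l -> Int
let p : l -> Int
  unify Bool ~ Bool
  unify Bool ~ Bool
let t : Bool
t : Bool
let a : Bool
t : Bool
\w._ : i -> Bool
  unify c -> Bool ~ (i -> Bool) -> o
  unify c ~ i -> Bool
  unify Bool ~ o
_ _ : Bool

Answer: Bool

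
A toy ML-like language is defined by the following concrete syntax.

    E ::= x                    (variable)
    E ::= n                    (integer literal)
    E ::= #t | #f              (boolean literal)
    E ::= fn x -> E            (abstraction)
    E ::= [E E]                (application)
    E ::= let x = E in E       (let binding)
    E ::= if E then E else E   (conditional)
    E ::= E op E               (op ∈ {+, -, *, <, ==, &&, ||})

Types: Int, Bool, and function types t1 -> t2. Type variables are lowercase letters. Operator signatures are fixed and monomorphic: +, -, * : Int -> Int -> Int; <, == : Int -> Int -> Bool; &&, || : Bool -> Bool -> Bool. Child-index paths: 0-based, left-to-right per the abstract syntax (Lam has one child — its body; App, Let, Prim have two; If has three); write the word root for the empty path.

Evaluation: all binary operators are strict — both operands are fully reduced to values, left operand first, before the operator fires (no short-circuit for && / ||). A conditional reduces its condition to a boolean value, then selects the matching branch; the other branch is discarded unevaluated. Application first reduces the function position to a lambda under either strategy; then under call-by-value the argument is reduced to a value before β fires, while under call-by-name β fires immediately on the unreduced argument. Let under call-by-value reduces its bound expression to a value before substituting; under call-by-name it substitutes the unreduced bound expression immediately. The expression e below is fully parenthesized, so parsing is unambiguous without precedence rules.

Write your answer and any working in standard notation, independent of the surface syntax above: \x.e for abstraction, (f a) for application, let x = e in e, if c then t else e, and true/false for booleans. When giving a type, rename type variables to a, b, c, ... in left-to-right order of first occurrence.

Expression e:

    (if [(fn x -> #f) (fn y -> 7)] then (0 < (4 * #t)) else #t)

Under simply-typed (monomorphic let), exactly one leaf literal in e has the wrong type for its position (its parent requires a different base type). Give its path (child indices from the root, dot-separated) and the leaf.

Trace:
\x._ : a -> Bool
\y._ : b -> Int
  unify a -> Bool ~ (b -> Int) -> c
  unify a ~ b -> Int
  unify Bool ~ c
_ _ : Bool
  unify Bool ~ Bool
  unify Int ~ Int
  unify Int ~ Int
  unify Bool ~ Int
  FAIL: mismatch Bool ~ Int

Answer: 1.1.1 : true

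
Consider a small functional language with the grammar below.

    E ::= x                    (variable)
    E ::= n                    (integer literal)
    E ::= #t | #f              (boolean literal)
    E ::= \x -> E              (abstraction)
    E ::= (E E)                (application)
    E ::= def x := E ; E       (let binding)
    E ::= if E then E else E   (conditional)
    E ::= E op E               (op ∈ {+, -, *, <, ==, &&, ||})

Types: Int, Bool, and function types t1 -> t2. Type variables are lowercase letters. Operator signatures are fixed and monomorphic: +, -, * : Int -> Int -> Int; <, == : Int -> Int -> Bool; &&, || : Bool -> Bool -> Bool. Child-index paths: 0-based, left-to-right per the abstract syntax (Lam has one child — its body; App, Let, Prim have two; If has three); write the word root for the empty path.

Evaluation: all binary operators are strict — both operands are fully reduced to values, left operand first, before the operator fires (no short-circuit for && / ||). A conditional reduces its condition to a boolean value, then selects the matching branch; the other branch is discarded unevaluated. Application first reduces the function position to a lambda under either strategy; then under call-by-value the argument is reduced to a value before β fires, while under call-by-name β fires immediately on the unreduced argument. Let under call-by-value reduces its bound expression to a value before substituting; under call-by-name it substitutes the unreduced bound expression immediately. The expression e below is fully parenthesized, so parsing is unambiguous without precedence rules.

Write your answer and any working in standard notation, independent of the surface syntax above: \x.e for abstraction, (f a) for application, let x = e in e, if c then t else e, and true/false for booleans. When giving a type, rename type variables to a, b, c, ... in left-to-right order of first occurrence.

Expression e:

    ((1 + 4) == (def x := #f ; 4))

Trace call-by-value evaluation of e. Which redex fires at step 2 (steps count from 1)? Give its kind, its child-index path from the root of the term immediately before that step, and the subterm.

Answer: let at 1 : (let x = false in 4)

Working:
step 0: ((1 + 4) == (let x = false in 4))
step 1: [delta@0] (5 == (let x = false in 4))
step 2: [let@1] (5 == 4)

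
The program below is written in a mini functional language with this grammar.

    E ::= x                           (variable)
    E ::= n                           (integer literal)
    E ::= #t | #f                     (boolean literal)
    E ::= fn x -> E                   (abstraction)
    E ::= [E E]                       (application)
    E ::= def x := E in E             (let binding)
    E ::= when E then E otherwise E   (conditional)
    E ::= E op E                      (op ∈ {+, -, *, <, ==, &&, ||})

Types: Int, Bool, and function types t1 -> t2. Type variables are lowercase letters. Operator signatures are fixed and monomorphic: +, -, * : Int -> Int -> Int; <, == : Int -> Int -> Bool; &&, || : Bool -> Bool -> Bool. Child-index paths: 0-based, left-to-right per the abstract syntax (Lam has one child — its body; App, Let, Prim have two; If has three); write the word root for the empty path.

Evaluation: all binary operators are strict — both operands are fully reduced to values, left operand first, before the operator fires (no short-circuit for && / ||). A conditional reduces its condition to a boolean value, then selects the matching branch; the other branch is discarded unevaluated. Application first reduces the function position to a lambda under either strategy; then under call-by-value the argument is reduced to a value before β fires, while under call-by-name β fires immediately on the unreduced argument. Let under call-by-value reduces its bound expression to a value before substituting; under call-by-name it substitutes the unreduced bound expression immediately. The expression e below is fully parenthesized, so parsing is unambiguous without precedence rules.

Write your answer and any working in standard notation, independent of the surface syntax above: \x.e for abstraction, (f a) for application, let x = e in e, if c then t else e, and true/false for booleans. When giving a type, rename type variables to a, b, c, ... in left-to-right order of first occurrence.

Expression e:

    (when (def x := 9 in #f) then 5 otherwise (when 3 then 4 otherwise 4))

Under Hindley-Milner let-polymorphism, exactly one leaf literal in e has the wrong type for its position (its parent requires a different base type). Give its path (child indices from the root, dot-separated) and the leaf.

Answer: 2.0 : 3

Working:
let x : Int
  unify Bool ~ Bool
  unify Int ~ Bool
  FAIL: mismatch Int ~ Bool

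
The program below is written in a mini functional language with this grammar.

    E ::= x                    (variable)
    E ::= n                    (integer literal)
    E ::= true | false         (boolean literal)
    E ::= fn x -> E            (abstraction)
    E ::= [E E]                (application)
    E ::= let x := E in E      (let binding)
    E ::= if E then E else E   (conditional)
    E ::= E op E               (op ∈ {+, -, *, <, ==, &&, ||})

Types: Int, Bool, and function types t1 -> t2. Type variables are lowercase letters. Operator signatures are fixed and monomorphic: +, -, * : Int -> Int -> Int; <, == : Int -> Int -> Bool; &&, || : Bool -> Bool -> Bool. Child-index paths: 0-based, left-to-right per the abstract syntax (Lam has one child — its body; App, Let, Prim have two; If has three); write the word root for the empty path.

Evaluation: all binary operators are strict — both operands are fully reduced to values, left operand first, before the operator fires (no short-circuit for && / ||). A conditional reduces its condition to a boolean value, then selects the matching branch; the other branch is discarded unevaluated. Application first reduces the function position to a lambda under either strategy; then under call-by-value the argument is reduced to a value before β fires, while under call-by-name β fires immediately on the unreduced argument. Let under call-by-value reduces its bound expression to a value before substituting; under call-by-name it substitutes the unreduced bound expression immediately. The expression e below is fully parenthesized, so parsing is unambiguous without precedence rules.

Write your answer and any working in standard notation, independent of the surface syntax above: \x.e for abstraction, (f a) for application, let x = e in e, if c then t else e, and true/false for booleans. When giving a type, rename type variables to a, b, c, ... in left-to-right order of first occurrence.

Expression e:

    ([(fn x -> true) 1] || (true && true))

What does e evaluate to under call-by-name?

Answer: true

Trace:
step 0: (((\x.true) 1) || (true && true))
step 1: [beta@0] (true || (true && true))
step 2: [delta@1] (true || true)
step 3: [delta@root] true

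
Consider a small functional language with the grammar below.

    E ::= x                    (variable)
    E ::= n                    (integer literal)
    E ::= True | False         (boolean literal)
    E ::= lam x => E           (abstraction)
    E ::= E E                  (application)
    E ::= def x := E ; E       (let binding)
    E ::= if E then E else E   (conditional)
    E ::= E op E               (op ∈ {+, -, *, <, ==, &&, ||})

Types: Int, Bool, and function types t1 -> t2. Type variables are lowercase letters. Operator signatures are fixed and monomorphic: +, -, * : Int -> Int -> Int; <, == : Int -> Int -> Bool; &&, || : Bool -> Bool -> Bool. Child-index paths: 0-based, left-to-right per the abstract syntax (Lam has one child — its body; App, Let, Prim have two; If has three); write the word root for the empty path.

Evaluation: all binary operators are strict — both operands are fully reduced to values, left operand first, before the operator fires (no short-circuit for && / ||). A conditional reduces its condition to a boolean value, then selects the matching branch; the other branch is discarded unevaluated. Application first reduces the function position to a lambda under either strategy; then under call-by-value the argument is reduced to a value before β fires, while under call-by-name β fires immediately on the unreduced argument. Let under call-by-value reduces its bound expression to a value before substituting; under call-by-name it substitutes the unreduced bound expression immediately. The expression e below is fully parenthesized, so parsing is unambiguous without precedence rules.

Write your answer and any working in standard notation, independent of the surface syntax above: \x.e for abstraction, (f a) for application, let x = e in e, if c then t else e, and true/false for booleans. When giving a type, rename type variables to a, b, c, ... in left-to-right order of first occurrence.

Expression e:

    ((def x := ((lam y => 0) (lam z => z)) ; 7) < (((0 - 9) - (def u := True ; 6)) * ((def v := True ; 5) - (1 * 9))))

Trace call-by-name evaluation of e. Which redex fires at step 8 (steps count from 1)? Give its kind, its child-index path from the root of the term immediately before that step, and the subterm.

Answer: delta at 1 : (-15 * -4)

Working:
step 0: ((let x = ((\y.0) (\z.z)) in 7) < (((0 - 9) - (let u = true in 6)) * ((let v = true in 5) - (1 * 9))))
step 1: [let@0] (7 < (((0 - 9) - (let u = true in 6)) * ((let v = true in 5) - (1 * 9))))
step 2: [delta@1.0.0] (7 < ((-9 - (let u = true in 6)) * ((let v = true in 5) - (1 * 9))))
step 3: [let@1.0.1] (7 < ((-9 - 6) * ((let v = true in 5) - (1 * 9))))
step 4: [delta@1.0] (7 < (-15 * ((let v = true in 5) - (1 * 9))))
step 5: [let@1.1.0] (7 < (-15 * (5 - (1 * 9))))
step 6: [delta@1.1.1] (7 < (-15 * (5 - 9)))
step 7: [delta@1.1] (7 < (-15 * -4))
step 8: [delta@1] (7 < 60)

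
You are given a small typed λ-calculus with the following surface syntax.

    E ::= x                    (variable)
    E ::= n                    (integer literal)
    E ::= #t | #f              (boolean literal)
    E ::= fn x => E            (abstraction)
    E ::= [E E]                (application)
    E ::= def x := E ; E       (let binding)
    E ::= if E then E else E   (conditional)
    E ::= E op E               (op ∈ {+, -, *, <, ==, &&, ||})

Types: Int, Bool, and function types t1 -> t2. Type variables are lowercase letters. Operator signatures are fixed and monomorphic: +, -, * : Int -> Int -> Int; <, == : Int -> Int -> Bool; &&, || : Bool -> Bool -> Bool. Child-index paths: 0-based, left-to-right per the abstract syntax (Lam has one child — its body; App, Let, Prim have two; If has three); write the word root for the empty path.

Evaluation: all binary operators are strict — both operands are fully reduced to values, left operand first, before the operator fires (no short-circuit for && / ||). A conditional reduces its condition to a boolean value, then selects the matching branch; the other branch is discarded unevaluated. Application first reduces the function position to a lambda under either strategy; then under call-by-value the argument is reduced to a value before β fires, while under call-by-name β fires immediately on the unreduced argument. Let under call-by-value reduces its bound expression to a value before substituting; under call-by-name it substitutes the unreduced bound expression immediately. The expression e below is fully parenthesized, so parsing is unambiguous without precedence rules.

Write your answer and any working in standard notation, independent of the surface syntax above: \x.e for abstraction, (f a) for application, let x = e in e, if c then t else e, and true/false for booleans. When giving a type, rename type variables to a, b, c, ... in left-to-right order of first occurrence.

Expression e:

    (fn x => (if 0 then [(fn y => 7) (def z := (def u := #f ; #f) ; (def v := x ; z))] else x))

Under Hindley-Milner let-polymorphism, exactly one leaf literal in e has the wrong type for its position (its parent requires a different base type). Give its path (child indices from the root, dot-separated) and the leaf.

Answer: 0.0 : 0

Derivation:
  unify Int ~ Bool
  FAIL: mismatch Int ~ Bool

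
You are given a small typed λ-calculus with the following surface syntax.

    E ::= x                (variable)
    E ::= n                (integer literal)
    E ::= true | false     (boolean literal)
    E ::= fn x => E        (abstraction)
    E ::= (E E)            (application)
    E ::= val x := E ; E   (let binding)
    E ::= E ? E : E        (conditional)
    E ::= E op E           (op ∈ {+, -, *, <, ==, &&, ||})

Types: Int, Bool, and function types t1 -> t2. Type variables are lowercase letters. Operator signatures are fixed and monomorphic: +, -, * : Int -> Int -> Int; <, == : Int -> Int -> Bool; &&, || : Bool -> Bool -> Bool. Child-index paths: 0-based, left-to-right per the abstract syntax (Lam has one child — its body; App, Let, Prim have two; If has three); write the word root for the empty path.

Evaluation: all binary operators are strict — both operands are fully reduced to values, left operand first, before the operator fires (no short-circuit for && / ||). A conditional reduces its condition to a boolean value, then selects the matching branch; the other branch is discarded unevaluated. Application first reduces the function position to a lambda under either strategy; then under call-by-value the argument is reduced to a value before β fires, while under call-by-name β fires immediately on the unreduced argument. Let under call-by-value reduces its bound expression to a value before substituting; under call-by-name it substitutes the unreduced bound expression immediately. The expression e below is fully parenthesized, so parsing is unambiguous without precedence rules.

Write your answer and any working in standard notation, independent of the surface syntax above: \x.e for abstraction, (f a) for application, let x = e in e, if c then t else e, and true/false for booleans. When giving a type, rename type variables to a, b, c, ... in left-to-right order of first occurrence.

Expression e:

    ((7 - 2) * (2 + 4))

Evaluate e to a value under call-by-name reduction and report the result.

Answer: 30

Working:
step 0: ((7 - 2) * (2 + 4))
step 1: [delta@0] (5 * (2 + 4))
step 2: [delta@1] (5 * 6)
step 3: [delta@root] 30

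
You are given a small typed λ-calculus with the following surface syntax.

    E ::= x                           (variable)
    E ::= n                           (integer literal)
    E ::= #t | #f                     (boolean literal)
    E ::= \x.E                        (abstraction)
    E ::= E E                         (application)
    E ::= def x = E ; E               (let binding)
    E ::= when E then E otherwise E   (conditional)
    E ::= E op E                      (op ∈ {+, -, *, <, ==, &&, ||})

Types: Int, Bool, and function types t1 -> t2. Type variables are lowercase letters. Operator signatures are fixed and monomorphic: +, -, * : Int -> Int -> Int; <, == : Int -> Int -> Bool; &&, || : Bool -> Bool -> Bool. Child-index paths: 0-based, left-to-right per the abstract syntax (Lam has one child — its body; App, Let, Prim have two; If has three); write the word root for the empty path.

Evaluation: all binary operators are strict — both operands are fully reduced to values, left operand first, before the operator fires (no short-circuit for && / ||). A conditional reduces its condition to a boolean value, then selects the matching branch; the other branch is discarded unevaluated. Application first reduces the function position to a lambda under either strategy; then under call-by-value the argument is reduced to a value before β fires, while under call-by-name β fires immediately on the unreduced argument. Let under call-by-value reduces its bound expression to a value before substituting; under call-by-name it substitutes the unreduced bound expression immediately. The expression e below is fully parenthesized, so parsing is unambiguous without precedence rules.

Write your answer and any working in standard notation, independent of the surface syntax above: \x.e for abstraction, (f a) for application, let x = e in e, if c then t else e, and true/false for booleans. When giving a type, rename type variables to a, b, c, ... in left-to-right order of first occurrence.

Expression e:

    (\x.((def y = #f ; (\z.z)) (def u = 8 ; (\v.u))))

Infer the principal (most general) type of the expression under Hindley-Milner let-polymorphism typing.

Answer: a -> b -> Int

Trace:
let y : Bool
z : b
\z._ : b -> b
let u : Int
u : Int
\v._ : c -> Int
  unify b -> b ~ (c -> Int) -> d
  unify b ~ c -> Int
  unify c -> Int ~ d
_ _ : c -> Int
\x._ : a -> c -> Int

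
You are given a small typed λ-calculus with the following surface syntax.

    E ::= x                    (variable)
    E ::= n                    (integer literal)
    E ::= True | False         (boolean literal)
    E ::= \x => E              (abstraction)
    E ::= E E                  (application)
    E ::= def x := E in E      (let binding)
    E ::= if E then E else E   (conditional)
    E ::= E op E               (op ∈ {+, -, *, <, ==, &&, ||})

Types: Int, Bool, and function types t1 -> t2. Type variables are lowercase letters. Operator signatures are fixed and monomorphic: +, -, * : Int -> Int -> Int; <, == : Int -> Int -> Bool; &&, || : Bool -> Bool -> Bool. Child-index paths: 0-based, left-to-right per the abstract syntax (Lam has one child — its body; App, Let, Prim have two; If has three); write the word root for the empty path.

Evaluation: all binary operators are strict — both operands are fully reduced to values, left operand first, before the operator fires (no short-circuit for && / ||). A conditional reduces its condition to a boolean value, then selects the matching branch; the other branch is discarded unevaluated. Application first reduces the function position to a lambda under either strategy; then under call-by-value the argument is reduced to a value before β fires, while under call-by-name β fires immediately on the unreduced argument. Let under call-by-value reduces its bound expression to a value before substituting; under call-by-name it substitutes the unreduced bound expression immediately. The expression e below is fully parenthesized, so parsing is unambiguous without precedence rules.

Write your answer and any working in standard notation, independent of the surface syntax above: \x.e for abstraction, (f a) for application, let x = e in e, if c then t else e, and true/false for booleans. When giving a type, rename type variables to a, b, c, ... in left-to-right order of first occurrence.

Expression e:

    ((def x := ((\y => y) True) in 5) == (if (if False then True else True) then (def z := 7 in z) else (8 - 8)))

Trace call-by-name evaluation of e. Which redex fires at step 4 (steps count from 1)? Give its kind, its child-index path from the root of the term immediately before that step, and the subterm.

Answer: let at 1 : (let z = 7 in z)

Derivation:
step 0: ((let x = ((\y.y) true) in 5) == (if (if false then true else true) then (let z = 7 in z) else (8 - 8)))
step 1: [let@0] (5 == (if (if false then true else true) then (let z = 7 in z) else (8 - 8)))
step 2: [if@1.0] (5 == (if true then (let z = 7 in z) else (8 - 8)))
step 3: [if@1] (5 == (let z = 7 in z))
step 4: [let@1] (5 == 7)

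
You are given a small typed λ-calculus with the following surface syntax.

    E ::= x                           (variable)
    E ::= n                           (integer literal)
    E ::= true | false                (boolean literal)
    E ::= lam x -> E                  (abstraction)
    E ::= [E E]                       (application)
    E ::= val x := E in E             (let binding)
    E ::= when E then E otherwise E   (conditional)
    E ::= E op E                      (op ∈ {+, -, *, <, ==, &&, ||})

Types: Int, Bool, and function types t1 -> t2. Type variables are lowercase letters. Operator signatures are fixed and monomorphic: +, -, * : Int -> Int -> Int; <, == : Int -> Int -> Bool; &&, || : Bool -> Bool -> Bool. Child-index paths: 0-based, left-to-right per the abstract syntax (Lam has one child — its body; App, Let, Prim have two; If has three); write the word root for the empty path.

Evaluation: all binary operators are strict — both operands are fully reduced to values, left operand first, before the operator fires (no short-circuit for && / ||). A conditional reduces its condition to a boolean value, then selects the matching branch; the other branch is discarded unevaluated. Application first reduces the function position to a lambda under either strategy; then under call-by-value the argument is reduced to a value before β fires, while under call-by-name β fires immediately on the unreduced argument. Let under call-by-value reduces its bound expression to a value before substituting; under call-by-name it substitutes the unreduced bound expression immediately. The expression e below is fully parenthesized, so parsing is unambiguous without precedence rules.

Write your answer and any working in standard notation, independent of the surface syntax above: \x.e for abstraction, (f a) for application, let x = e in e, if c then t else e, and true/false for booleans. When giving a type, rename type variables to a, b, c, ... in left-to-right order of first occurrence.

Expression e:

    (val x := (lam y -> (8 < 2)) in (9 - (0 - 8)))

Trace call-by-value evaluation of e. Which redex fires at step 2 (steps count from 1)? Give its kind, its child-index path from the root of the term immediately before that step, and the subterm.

Trace:
step 0: (let x = (\y.(8 < 2)) in (9 - (0 - 8)))
step 1: [let@root] (9 - (0 - 8))
step 2: [delta@1] (9 - -8)

Answer: delta at 1 : (0 - 8)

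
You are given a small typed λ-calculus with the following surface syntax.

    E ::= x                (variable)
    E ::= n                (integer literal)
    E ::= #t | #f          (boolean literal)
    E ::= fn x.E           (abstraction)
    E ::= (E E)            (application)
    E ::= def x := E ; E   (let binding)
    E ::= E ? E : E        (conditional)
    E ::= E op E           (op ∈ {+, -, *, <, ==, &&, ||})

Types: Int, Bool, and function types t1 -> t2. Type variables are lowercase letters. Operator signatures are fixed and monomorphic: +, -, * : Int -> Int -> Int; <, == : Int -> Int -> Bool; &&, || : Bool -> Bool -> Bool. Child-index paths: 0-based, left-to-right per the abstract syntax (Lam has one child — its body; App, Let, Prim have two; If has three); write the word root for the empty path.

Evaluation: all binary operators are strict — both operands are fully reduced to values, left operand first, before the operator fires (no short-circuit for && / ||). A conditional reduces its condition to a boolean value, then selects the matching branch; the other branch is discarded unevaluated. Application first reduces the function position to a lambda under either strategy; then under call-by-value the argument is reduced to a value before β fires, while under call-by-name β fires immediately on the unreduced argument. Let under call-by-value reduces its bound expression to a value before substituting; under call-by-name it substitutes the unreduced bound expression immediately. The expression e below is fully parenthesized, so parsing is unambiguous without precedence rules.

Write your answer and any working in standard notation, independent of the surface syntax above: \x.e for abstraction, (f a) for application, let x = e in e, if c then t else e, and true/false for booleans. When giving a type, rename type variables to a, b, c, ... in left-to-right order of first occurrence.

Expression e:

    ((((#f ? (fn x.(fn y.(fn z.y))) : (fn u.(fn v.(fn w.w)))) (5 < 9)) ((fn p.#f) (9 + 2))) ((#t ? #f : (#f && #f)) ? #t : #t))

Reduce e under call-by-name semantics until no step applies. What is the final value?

Answer: true

Derivation:
step 0: ((((if false then (\x.(\y.(\z.y))) else (\u.(\v.(\w.w)))) (5 < 9)) ((\p.false) (9 + 2))) (if (if true then false else (false && false)) then true else true))
step 1: [if@0.0.0] ((((\u.(\v.(\w.w))) (5 < 9)) ((\p.false) (9 + 2))) (if (if true then false else (false && false)) then true else true))
step 2: [beta@0.0] (((\v.(\w.w)) ((\p.false) (9 + 2))) (if (if true then false else (false && false)) then true else true))
step 3: [beta@0] ((\w.w) (if (if true then false else (false && false)) then true else true))
step 4: [beta@root] (if (if true then false else (false && false)) then true else true)
step 5: [if@0] (if false then true else true)
step 6: [if@root] true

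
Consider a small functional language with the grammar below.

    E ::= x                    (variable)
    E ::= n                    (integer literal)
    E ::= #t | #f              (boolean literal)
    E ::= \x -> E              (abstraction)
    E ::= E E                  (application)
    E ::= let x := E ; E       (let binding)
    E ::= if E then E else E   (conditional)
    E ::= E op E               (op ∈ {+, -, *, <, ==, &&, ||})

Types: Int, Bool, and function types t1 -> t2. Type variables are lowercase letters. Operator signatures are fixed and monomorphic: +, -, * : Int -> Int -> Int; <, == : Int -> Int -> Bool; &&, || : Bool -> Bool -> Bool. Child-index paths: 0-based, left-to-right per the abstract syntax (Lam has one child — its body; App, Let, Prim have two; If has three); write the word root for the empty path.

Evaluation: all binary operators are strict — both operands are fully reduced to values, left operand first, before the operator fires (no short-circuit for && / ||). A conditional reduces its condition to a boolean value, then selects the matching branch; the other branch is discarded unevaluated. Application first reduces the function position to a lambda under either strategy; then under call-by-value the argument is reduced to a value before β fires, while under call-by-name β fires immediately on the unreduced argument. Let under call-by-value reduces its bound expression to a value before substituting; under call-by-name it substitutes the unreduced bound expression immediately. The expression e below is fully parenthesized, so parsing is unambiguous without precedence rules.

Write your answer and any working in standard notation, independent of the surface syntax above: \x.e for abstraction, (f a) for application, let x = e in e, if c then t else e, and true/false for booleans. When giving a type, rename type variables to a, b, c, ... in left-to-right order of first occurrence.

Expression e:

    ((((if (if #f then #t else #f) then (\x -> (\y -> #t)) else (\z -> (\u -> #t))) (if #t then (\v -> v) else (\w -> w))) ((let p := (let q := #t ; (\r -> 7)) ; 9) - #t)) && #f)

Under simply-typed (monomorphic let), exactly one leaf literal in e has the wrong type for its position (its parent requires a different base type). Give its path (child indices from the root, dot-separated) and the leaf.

Working:
  unify Bool ~ Bool
  unify Bool ~ Bool
  unify Bool ~ Bool
\y._ : b -> Bool
\x._ : a -> b -> Bool
\u._ : d -> Bool
\z._ : c -> d -> Bool
  unify a -> b -> Bool ~ c -> d -> Bool
  unify a ~ c
  unify b -> Bool ~ d -> Bool
  unify b ~ d
  unify Bool ~ Bool
  unify Bool ~ Bool
v : e
\v._ : e -> e
w : f
\w._ : f -> f
  unify e -> e ~ f -> f
  unify e ~ f
  unify f ~ f
  unify c -> d -> Bool ~ (f -> f) -> g
  unify c ~ f -> f
  unify d -> Bool ~ g
_ _ : d -> Bool
let q : Bool
\r._ : h -> Int
let p : h -> Int
  unify Int ~ Int
  unify Bool ~ Int
  FAIL: mismatch Bool ~ Int

Answer: 0.1.1 : true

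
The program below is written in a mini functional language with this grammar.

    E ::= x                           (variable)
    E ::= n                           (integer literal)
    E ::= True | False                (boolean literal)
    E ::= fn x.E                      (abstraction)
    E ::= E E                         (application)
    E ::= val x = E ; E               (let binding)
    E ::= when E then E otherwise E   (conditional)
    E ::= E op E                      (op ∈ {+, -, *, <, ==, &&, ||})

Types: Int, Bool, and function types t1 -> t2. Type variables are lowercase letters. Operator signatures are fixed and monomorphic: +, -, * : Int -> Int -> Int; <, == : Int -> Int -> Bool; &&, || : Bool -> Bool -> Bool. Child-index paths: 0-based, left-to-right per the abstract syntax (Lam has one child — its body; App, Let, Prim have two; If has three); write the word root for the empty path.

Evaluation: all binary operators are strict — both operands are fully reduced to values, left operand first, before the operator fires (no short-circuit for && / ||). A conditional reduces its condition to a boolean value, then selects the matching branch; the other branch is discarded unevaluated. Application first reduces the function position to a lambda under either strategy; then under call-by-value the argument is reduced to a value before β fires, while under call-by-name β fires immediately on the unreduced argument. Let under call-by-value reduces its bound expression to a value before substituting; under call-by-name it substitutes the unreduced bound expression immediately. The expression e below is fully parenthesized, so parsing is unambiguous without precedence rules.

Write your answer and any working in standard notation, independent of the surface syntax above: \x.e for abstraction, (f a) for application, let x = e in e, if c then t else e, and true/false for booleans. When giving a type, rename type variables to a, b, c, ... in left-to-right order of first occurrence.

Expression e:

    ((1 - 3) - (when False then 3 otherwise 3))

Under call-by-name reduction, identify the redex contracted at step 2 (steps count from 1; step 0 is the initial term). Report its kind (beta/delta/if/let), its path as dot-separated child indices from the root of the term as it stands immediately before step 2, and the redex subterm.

Answer: if at 1 : (if false then 3 else 3)

Working:
step 0: ((1 - 3) - (if false then 3 else 3))
step 1: [delta@0] (-2 - (if false then 3 else 3))
step 2: [if@1] (-2 - 3)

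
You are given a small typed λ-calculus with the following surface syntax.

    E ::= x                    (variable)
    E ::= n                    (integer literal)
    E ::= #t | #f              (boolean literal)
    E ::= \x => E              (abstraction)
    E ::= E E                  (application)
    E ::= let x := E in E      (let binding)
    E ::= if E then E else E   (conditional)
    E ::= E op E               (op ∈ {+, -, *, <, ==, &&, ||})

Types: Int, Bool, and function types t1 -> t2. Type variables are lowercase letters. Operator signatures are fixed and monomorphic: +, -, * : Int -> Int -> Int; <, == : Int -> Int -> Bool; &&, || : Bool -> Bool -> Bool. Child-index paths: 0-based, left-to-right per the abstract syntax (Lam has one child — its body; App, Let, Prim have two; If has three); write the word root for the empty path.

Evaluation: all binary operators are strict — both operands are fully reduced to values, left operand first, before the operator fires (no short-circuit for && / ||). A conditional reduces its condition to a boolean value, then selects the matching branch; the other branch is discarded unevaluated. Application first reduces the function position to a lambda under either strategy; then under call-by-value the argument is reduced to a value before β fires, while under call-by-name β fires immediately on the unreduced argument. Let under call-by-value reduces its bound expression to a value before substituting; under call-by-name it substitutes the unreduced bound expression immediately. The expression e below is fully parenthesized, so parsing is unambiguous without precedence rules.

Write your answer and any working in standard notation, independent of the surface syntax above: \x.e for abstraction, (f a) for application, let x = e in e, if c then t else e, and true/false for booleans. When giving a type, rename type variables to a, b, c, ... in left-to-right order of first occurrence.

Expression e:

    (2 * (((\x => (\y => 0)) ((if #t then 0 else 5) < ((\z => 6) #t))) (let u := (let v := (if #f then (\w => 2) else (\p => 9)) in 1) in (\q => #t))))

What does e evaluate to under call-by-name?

Answer: 0

Working:
step 0: (2 * (((\x.(\y.0)) ((if true then 0 else 5) < ((\z.6) true))) (let u = (let v = (if false then (\w.2) else (\p.9)) in 1) in (\q.true))))
step 1: [beta@1.0] (2 * ((\y.0) (let u = (let v = (if false then (\w.2) else (\p.9)) in 1) in (\q.true))))
step 2: [beta@1] (2 * 0)
step 3: [delta@root] 0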